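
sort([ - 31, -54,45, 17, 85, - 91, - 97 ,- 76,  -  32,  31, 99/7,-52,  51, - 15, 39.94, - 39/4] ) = [ - 97,  -  91, - 76, - 54, -52, - 32 , - 31  ,  -  15, - 39/4,  99/7,17,  31, 39.94,45, 51 , 85] 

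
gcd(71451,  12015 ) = 9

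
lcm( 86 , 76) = 3268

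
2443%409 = 398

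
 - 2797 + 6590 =3793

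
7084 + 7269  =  14353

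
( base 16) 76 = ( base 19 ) 64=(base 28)46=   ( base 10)118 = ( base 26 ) 4e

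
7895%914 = 583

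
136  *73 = 9928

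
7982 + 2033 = 10015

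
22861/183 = 22861/183=124.92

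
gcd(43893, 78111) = 9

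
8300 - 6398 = 1902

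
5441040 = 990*5496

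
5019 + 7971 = 12990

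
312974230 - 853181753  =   - 540207523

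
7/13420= 7/13420= 0.00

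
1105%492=121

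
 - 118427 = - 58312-60115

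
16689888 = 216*77268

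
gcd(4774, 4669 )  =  7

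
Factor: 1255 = 5^1*251^1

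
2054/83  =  24 + 62/83 = 24.75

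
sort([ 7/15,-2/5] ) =[ - 2/5,7/15] 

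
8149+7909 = 16058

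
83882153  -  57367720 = 26514433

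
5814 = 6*969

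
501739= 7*71677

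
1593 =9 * 177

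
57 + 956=1013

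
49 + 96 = 145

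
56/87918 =28/43959 = 0.00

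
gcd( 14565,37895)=5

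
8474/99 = 8474/99 =85.60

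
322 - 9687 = -9365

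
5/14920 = 1/2984 = 0.00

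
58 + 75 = 133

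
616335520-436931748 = 179403772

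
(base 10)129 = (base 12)a9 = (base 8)201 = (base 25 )54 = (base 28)4h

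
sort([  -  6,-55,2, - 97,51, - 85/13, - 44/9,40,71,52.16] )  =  [ - 97, -55,- 85/13, - 6, - 44/9 , 2,  40,51,52.16,71 ]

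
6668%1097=86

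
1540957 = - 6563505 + 8104462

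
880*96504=84923520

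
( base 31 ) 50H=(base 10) 4822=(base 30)5AM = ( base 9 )6547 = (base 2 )1001011010110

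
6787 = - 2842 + 9629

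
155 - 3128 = - 2973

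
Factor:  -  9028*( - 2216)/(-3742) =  - 10003024/1871 = - 2^4*37^1*61^1*277^1*1871^( - 1) 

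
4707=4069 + 638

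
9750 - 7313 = 2437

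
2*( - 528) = - 1056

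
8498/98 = 86 + 5/7 = 86.71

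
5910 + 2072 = 7982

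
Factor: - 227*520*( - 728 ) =85933120  =  2^6*5^1*7^1*13^2*227^1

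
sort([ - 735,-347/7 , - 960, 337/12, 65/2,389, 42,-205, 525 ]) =[ - 960 , - 735, - 205, - 347/7,  337/12, 65/2, 42,389, 525]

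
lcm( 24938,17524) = 648388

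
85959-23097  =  62862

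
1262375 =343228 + 919147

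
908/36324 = 227/9081 = 0.02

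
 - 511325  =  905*(-565)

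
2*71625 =143250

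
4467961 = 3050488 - -1417473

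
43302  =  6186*7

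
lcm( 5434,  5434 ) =5434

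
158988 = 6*26498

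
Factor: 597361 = 597361^1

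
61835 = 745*83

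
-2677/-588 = 4+325/588=4.55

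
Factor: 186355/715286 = 235/902 = 2^(-1 )*5^1*11^( - 1)*41^(  -  1)*47^1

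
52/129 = 52/129 = 0.40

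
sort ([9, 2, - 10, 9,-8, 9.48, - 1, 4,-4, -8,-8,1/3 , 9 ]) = [ - 10, - 8,-8,  -  8, - 4, - 1, 1/3,2,4,  9,9, 9,9.48 ] 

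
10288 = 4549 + 5739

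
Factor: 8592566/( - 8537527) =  - 2^1*127^1*33829^1*8537527^( - 1)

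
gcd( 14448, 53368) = 56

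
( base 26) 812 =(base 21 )C6I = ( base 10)5436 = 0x153c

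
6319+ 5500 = 11819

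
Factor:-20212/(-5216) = 2^( - 3) * 31^1=31/8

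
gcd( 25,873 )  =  1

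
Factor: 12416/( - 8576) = -67^( - 1)*97^1 = - 97/67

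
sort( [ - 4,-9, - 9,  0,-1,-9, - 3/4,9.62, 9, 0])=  [ - 9, - 9,-9, - 4,  -  1, - 3/4, 0, 0,9, 9.62]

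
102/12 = 8 + 1/2 = 8.50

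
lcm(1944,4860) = 9720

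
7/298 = 7/298 = 0.02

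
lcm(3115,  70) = 6230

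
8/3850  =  4/1925 = 0.00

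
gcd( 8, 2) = 2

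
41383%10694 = 9301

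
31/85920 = 31/85920 = 0.00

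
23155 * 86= 1991330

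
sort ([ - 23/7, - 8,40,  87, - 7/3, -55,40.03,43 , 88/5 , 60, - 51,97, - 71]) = [ - 71,-55, - 51, - 8, -23/7,-7/3,88/5,40,40.03,43,60, 87, 97 ]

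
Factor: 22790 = 2^1*5^1*43^1*53^1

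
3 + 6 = 9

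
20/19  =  1 + 1/19 = 1.05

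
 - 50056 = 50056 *( -1 ) 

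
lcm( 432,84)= 3024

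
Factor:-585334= - 2^1*292667^1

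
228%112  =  4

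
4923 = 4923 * 1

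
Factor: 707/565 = 5^(- 1 ) * 7^1*101^1 * 113^( - 1 )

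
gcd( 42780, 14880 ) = 1860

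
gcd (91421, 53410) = 1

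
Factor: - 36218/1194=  - 91/3= - 3^( - 1 ) * 7^1*13^1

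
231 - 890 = - 659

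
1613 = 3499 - 1886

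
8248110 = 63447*130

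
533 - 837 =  - 304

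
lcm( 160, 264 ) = 5280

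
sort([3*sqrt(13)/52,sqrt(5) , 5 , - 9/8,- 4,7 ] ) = [ - 4, - 9/8, 3*sqrt( 13) /52, sqrt( 5 ), 5,7 ] 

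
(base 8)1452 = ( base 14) 41C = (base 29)rr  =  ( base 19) 24C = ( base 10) 810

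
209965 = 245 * 857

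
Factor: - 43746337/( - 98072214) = 2^( - 1 )*3^( - 1)*173^1*252869^1*16345369^(- 1) 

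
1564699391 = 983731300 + 580968091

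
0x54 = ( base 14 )60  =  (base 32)2K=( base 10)84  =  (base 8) 124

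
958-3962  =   - 3004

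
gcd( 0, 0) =0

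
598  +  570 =1168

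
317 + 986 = 1303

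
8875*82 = 727750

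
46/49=46/49 = 0.94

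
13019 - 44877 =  - 31858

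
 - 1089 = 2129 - 3218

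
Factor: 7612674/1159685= 2^1*3^1*5^ (-1 )*29^1*41^(  -  1) * 67^1*653^1*5657^(- 1)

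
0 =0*95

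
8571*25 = 214275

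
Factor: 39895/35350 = 2^ (-1)*5^( -1 )*7^ (-1) * 79^1=79/70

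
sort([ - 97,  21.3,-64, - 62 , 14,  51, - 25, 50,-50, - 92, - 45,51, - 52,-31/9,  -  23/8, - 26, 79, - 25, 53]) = [ - 97,-92,  -  64,-62, - 52, - 50, - 45, - 26 ,-25, - 25, - 31/9, - 23/8,14,21.3, 50,  51,51,  53, 79]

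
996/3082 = 498/1541 = 0.32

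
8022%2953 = 2116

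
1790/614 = 2 + 281/307 = 2.92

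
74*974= 72076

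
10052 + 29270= 39322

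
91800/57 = 30600/19 = 1610.53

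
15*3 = 45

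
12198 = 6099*2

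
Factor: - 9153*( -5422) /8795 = 2^1*3^4* 5^( - 1 )*113^1*1759^ ( - 1)*2711^1 = 49627566/8795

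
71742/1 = 71742= 71742.00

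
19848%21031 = 19848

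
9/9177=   3/3059 = 0.00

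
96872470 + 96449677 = 193322147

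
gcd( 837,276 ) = 3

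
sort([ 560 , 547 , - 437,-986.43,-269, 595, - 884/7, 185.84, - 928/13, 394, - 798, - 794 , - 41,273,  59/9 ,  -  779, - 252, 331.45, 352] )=[ - 986.43, - 798, - 794, - 779 , - 437, - 269, - 252, - 884/7, - 928/13, - 41,59/9,185.84,  273,331.45, 352,394, 547,560  ,  595 ]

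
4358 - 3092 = 1266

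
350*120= 42000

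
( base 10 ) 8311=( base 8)20167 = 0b10000001110111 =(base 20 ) 10FB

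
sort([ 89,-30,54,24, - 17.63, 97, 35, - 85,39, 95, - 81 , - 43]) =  [ - 85,  -  81, - 43, - 30,-17.63, 24,35, 39,  54, 89, 95,97 ]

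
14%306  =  14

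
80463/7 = 80463/7 = 11494.71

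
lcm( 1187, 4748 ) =4748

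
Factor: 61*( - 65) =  - 3965 = -  5^1* 13^1*61^1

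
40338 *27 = 1089126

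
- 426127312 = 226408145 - 652535457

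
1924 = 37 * 52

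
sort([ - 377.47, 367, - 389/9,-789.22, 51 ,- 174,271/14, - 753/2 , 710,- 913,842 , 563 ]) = [ -913,-789.22,-377.47, -753/2, - 174, - 389/9, 271/14,51, 367 , 563, 710, 842 ]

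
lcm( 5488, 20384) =142688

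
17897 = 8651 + 9246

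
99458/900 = 110 + 229/450 = 110.51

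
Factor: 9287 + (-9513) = -226 = -  2^1*113^1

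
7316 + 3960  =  11276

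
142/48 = 71/24 = 2.96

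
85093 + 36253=121346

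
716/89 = 716/89=8.04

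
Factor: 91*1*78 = 2^1*3^1 * 7^1*13^2 = 7098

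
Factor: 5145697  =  73^1*70489^1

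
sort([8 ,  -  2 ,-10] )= [ - 10, - 2,8]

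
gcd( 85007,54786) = 1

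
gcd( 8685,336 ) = 3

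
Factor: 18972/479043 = 2^2*101^(-1) = 4/101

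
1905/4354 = 1905/4354 = 0.44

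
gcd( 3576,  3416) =8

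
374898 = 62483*6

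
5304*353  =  1872312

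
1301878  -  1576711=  - 274833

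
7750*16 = 124000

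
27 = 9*3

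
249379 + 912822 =1162201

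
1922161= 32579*59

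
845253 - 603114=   242139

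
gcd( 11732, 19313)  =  7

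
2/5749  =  2/5749 = 0.00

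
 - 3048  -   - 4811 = 1763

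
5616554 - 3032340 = 2584214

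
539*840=452760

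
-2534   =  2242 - 4776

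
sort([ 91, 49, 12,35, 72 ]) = [ 12, 35, 49, 72, 91 ] 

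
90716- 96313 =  - 5597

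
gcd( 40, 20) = 20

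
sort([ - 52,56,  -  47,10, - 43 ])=[-52, - 47, - 43,10,  56]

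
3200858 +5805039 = 9005897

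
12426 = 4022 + 8404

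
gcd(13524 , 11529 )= 21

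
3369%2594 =775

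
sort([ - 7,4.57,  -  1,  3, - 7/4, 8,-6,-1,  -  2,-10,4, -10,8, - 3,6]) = [ - 10 , - 10, - 7, -6, - 3,-2, - 7/4, - 1, - 1,3, 4,4.57,6, 8, 8] 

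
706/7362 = 353/3681 = 0.10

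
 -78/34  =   - 39/17=-2.29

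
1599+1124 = 2723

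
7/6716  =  7/6716 = 0.00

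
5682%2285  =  1112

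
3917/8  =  489 + 5/8=489.62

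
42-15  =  27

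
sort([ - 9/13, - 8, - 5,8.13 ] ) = [ - 8, - 5, - 9/13,8.13 ] 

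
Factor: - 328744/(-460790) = 2^2*5^ ( - 1 )*11^( - 1)*13^1*29^1 * 59^( - 1)*71^(-1)*109^1 = 164372/230395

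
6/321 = 2/107 = 0.02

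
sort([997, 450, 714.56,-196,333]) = [ - 196, 333,  450, 714.56, 997 ] 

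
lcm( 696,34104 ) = 34104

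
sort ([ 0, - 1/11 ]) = [- 1/11,0] 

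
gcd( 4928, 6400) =64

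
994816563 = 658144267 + 336672296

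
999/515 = 999/515 = 1.94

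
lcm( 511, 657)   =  4599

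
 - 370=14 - 384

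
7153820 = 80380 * 89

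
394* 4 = 1576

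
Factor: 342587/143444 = 2^( - 2)* 47^(  -  1)*449^1 = 449/188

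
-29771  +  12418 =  - 17353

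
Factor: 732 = 2^2*3^1*61^1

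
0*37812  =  0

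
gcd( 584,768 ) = 8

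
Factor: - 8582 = -2^1*7^1*613^1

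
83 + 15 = 98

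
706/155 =706/155= 4.55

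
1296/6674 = 648/3337 = 0.19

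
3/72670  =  3/72670 = 0.00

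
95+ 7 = 102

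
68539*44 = 3015716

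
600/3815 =120/763 = 0.16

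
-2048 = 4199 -6247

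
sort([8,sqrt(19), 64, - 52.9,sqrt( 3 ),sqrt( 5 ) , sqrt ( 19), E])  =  [ - 52.9, sqrt ( 3), sqrt(5), E, sqrt( 19),  sqrt( 19),8,  64]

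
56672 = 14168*4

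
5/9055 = 1/1811 = 0.00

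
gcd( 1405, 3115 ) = 5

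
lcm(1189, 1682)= 68962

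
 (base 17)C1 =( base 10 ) 205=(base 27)7G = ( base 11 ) 177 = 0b11001101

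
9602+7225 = 16827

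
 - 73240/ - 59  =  1241 + 21/59 = 1241.36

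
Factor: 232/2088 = 3^( - 2 ) = 1/9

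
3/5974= 3/5974= 0.00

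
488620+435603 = 924223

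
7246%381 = 7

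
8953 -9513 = -560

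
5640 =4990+650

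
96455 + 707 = 97162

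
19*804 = 15276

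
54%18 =0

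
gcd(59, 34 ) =1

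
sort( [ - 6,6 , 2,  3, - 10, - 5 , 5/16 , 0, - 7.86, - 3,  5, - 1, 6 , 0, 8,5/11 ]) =[ - 10, - 7.86, - 6, - 5 , - 3 , - 1 , 0,  0 , 5/16,  5/11, 2, 3, 5, 6, 6,8] 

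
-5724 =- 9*636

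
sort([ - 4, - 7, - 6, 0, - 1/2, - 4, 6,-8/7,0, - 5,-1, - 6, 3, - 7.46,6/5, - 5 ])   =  [ - 7.46, - 7, - 6, - 6,-5, - 5, - 4, - 4, - 8/7, - 1,  -  1/2,0,0, 6/5, 3,6]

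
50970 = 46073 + 4897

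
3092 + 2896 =5988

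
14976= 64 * 234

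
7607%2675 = 2257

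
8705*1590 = 13840950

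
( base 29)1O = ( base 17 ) 32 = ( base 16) 35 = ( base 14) 3b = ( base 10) 53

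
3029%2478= 551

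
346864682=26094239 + 320770443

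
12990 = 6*2165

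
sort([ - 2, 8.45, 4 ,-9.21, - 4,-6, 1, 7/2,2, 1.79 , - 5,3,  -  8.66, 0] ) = [ - 9.21,  -  8.66,-6 , -5,-4,-2,0,1, 1.79, 2, 3, 7/2,4, 8.45 ] 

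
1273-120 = 1153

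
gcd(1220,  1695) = 5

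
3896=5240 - 1344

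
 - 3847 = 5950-9797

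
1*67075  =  67075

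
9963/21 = 3321/7 = 474.43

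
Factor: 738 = 2^1* 3^2*41^1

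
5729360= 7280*787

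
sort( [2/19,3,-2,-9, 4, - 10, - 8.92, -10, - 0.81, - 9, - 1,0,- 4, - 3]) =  [-10, - 10, - 9, - 9,  -  8.92,  -  4,  -  3, - 2, - 1, - 0.81, 0, 2/19, 3, 4 ]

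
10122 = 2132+7990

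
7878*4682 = 36884796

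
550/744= 275/372 = 0.74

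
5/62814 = 5/62814 = 0.00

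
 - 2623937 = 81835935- 84459872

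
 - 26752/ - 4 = 6688 + 0/1 = 6688.00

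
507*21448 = 10874136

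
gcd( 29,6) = 1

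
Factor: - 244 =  - 2^2 * 61^1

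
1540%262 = 230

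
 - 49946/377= - 133 + 15/29  =  - 132.48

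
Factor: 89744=2^4*71^1 * 79^1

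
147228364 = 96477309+50751055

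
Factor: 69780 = 2^2 * 3^1 * 5^1*1163^1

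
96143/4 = 24035+3/4=24035.75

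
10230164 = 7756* 1319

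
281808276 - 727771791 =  - 445963515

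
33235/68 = 1955/4 = 488.75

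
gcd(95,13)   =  1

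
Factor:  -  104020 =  - 2^2*5^1*7^1*743^1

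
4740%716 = 444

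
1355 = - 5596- - 6951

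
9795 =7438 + 2357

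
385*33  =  12705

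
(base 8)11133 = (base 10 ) 4699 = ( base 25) 7CO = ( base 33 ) 4AD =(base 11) 3592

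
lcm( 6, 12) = 12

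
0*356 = 0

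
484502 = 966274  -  481772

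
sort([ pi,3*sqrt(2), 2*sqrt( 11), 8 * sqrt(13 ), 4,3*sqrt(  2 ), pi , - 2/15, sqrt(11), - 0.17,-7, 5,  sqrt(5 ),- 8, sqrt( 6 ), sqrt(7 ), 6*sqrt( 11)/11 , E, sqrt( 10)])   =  [ - 8, - 7, - 0.17 ,-2/15,6 * sqrt(11)/11,sqrt(5),sqrt(6 ),sqrt(7),E,pi, pi, sqrt( 10),sqrt ( 11),4,3*sqrt (2 ) , 3*sqrt( 2) , 5 , 2*sqrt( 11 ),8*sqrt ( 13 )]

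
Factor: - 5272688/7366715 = -2^4*5^(-1)*157^1 * 2099^1*1473343^(-1 ) 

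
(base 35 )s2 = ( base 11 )813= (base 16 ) 3d6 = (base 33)TP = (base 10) 982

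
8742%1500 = 1242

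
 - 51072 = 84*( - 608 ) 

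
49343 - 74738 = -25395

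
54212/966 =27106/483 = 56.12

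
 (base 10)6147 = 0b1100000000011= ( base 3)22102200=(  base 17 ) 144a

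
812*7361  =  5977132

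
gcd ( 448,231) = 7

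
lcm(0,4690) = 0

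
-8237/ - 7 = 8237/7= 1176.71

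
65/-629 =-1 + 564/629 = -0.10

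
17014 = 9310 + 7704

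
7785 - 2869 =4916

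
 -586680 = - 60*9778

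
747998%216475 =98573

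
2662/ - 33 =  - 81 + 1/3 = - 80.67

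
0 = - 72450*0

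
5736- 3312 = 2424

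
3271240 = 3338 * 980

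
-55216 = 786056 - 841272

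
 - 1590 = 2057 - 3647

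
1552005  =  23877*65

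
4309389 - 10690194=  - 6380805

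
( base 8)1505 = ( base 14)43b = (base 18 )2A9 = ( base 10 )837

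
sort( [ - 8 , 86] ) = [ - 8  ,  86]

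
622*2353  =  1463566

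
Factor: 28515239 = 17^1*23^1*233^1 * 313^1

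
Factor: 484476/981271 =2^2*3^1*47^1*859^1*981271^(- 1 )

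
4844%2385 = 74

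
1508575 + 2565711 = 4074286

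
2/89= 2/89  =  0.02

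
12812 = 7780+5032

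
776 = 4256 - 3480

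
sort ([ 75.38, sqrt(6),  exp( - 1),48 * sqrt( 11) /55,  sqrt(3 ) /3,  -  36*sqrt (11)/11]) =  [-36*sqrt(11 ) /11, exp(  -  1),sqrt(3 ) /3, sqrt(6 ), 48*sqrt (11)/55,75.38] 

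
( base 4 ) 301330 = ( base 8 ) 6174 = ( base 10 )3196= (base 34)2q0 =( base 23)60m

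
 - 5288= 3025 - 8313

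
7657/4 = 1914 + 1/4 = 1914.25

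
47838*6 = 287028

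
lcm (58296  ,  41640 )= 291480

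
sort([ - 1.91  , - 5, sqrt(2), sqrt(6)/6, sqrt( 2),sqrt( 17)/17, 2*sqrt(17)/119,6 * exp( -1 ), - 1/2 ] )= [ - 5, - 1.91, -1/2, 2*sqrt(17) /119,sqrt(17)/17,sqrt( 6)/6,sqrt( 2), sqrt(2), 6 * exp( - 1)] 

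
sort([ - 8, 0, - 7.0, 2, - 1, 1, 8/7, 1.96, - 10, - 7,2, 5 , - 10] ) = [ - 10,- 10, - 8,  -  7.0,-7, - 1, 0 , 1, 8/7, 1.96 , 2,2,5]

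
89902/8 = 44951/4 = 11237.75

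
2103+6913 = 9016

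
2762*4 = 11048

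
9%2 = 1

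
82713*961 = 79487193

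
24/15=1 + 3/5= 1.60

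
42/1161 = 14/387 =0.04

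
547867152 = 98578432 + 449288720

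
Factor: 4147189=499^1 * 8311^1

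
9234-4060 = 5174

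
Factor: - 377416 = - 2^3*13^1*19^1*191^1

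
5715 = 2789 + 2926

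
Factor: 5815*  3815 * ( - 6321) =-3^1*5^2*7^3 * 43^1*109^1 *1163^1 =- 140226486225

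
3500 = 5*700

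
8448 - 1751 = 6697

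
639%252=135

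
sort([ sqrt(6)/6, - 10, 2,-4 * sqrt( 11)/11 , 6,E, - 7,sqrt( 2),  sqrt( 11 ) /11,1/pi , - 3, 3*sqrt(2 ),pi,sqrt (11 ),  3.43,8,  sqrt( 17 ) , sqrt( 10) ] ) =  [ - 10, - 7, - 3, - 4 * sqrt( 11 )/11,sqrt ( 11 ) /11,1/pi, sqrt( 6) /6,  sqrt(2 ),2,E, pi,sqrt(10 ),sqrt(11 ),3.43,sqrt( 17), 3*sqrt ( 2), 6,8 ] 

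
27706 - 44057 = -16351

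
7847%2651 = 2545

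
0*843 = 0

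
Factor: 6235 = 5^1*29^1*43^1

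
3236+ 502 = 3738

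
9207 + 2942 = 12149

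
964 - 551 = 413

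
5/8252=5/8252=0.00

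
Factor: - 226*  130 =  - 2^2*5^1*13^1*113^1 = - 29380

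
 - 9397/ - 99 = 9397/99   =  94.92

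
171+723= 894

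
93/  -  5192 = -93/5192 = - 0.02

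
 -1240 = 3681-4921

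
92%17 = 7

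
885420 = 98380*9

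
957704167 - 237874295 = 719829872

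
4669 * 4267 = 19922623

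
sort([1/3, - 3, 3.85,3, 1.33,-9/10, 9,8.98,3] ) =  [ - 3, - 9/10,1/3,1.33, 3, 3,3.85,8.98, 9 ]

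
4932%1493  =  453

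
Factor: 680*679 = 461720 = 2^3*5^1 * 7^1 * 17^1*97^1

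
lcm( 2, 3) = 6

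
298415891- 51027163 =247388728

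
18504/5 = 18504/5=3700.80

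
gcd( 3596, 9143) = 1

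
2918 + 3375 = 6293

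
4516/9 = 501 + 7/9 = 501.78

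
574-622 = -48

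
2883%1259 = 365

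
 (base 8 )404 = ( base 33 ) 7T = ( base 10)260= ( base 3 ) 100122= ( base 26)a0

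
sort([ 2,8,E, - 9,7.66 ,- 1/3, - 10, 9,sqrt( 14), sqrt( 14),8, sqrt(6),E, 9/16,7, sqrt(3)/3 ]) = [ - 10, - 9, - 1/3, 9/16,sqrt ( 3 )/3, 2 , sqrt(6), E,E, sqrt( 14), sqrt(14 ), 7, 7.66,8, 8, 9 ]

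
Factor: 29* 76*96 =211584 = 2^7* 3^1  *  19^1*29^1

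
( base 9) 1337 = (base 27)1A7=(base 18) 31G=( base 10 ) 1006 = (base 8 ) 1756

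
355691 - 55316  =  300375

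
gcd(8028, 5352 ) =2676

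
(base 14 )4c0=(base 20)27C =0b1110111000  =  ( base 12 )674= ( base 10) 952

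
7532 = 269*28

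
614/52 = 11 + 21/26  =  11.81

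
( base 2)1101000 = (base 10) 104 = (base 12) 88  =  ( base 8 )150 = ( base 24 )48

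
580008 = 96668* 6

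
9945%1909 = 400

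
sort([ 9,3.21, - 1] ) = [ -1,3.21, 9] 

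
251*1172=294172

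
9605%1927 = 1897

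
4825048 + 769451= 5594499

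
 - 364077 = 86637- 450714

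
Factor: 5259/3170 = 2^(  -  1 ) * 3^1*5^(-1) *317^( - 1 )*1753^1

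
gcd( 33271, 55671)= 7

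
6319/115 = 54 + 109/115=54.95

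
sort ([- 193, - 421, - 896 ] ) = [ - 896,  -  421, - 193]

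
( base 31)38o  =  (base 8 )6123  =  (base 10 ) 3155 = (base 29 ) 3LN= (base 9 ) 4285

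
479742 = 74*6483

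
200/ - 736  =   - 1 + 67/92 = - 0.27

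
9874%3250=124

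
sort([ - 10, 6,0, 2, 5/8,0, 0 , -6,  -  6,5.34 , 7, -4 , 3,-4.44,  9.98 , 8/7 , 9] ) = [ - 10, - 6, - 6,  -  4.44,  -  4, 0,  0,0,5/8,  8/7,2, 3,5.34,6, 7,9,9.98 ]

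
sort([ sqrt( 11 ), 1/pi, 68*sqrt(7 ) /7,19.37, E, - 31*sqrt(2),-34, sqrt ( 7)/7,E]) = [ - 31*sqrt(2 ), - 34, 1/pi, sqrt( 7)/7, E, E, sqrt(11 ),19.37,68*sqrt( 7)/7]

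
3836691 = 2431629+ 1405062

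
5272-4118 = 1154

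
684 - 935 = - 251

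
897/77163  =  299/25721 = 0.01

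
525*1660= 871500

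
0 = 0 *1756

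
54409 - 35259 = 19150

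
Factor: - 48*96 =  - 4608=-2^9*3^2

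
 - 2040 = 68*( - 30) 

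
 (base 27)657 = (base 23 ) 8c8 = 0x11A4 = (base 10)4516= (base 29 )5AL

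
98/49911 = 98/49911 = 0.00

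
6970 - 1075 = 5895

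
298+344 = 642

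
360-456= - 96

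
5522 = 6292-770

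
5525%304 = 53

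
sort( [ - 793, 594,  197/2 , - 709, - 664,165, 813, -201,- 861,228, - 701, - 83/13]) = [- 861, -793 , - 709, - 701 , - 664,-201, - 83/13, 197/2 , 165 , 228, 594,813]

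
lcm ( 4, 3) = 12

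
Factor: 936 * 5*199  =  931320=2^3*3^2*5^1 * 13^1* 199^1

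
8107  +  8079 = 16186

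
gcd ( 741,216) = 3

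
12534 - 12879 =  - 345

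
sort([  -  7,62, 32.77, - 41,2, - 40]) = [ - 41,-40,-7,  2, 32.77,62]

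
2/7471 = 2/7471 = 0.00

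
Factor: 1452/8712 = 1/6  =  2^(-1) * 3^(-1)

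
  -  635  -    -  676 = 41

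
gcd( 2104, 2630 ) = 526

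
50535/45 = 1123 = 1123.00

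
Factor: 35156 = 2^2*11^1* 17^1*47^1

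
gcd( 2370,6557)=79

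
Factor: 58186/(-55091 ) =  - 2^1*47^1*89^( - 1 )=-94/89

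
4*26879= 107516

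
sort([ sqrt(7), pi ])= [ sqrt( 7 ), pi] 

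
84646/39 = 84646/39 = 2170.41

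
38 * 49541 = 1882558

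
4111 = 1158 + 2953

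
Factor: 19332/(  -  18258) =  - 18/17 = - 2^1 * 3^2*17^( - 1 ) 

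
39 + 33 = 72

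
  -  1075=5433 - 6508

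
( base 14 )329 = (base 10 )625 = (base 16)271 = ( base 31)k5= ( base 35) HU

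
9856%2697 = 1765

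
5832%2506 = 820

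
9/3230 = 9/3230 = 0.00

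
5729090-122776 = 5606314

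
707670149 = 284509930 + 423160219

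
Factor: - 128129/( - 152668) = 2^(  -  2)*17^1*7537^1 *38167^(-1)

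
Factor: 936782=2^1*7^2*11^2*79^1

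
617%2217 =617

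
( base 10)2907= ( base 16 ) B5B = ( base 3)10222200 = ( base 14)10B9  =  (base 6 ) 21243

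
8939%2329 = 1952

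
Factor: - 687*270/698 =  - 3^4*5^1*229^1 *349^( - 1)= -92745/349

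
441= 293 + 148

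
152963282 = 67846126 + 85117156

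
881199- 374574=506625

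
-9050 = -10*905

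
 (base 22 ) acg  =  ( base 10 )5120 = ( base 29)62G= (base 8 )12000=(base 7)20633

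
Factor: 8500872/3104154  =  1416812/517359  =  2^2*3^( - 1)*31^( - 1) * 127^1*2789^1*5563^( - 1 )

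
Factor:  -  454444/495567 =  - 2^2 *3^( -2)* 79^( - 1 )*163^1 = - 652/711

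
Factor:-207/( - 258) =2^( - 1)  *3^1*23^1*43^(-1) = 69/86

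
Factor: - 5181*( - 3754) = 19449474= 2^1*3^1*11^1*157^1*1877^1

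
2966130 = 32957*90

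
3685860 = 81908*45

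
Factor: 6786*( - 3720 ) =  - 2^4*3^3*5^1*13^1*29^1*31^1 = - 25243920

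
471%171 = 129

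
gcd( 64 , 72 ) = 8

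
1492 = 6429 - 4937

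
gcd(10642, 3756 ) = 626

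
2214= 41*54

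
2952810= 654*4515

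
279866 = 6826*41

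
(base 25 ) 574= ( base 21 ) 7A7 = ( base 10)3304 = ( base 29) 3QR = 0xce8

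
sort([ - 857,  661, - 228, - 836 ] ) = [ - 857, - 836, - 228, 661 ] 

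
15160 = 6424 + 8736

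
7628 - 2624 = 5004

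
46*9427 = 433642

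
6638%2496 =1646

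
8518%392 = 286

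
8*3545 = 28360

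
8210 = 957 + 7253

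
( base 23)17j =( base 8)1305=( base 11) 595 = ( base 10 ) 709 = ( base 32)m5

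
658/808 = 329/404 =0.81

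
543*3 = 1629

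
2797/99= 28 + 25/99= 28.25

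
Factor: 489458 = 2^1*41^1*47^1 * 127^1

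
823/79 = 10 + 33/79 = 10.42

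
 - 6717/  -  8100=2239/2700 =0.83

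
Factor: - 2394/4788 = -2^ ( - 1) = - 1/2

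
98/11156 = 49/5578 = 0.01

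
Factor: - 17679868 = -2^2*4419967^1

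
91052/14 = 45526/7 =6503.71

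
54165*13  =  704145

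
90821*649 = 58942829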